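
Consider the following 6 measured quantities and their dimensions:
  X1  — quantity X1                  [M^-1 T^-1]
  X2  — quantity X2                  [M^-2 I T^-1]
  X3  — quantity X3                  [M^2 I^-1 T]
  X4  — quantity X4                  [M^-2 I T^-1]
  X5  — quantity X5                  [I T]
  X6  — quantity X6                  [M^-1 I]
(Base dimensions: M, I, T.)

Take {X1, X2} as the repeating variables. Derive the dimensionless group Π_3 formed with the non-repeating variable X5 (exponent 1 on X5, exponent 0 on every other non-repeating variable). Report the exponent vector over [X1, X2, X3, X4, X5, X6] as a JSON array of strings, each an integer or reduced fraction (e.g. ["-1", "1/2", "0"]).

Dimensional matrix (M×I×T by X1×X2×X3×X4×X5×X6):
  M: [-1 -2  2 -2  0 -1]
  I: [ 0  1 -1  1  1  1]
  T: [-1 -1  1 -1  1  0]
Row reduction gives pivot columns X1,X2; rank = 2
Repeat: X1,X2; free: X3,X4,X5,X6
RREF:
  r0: [   1    0    0    0   -2   -1]
  r1: [   0    1   -1    1    1    1]
  r2: [   0    0    0    0    0    0]
Fix exponent of X5 at 1, X3 at 0, X4 at 0, X6 at 0; solve each RREF row for its pivot's exponent:
  r0: exp(X1) + (-2)·1 = 0 ⇒ exp(X1) = 2
  r1: exp(X2) + (1)·1 = 0 ⇒ exp(X2) = -1
Π_3 = X1^2 · X2^-1 · X5

["2", "-1", "0", "0", "1", "0"]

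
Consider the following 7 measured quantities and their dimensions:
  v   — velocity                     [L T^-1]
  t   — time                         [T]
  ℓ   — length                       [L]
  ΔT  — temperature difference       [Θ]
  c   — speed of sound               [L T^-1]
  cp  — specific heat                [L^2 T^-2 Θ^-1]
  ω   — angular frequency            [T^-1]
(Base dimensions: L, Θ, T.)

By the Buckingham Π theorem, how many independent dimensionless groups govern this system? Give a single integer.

4

Exponent matrix [L,Θ,T] × [v,t,ℓ,ΔT,c,cp,ω]:
  L: [ 1  0  1  0  1  2  0]
  Θ: [ 0  0  0  1  0 -1  0]
  T: [-1  1  0  0 -1 -2 -1]
Row reduction gives pivot columns v,t,ΔT; rank = 3
7 vars − rank 3 = 4 Π groups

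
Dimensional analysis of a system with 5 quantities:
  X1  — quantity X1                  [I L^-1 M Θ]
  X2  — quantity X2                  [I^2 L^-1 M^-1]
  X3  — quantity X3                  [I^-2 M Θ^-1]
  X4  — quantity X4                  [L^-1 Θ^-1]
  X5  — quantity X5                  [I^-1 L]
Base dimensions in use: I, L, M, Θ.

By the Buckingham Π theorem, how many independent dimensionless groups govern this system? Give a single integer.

Write exponents as rows I,L,M,Θ / cols X1,X2,X3,X4,X5:
  I: [ 1  2 -2  0 -1]
  L: [-1 -1  0 -1  1]
  M: [ 1 -1  1  0  0]
  Θ: [ 1  0 -1 -1  0]
RREF → pivots at {X1,X2,X3} ⇒ r = 3
5 vars − rank 3 = 2 Π groups

2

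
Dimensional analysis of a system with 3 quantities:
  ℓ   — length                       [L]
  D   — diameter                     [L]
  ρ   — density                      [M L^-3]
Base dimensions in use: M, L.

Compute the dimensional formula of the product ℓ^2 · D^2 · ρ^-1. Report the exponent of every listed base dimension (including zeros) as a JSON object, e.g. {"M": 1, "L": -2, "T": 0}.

Exponent matrix [M,L] × [ℓ,D,ρ]:
  M: [ 0  0  1]
  L: [ 1  1 -3]
  [M]: (2)·0+(2)·0+(-1)·1 = -1
  [L]: (2)·1+(2)·1+(-1)·-3 = 7
⇒ M^-1 L^7

{"M": -1, "L": 7}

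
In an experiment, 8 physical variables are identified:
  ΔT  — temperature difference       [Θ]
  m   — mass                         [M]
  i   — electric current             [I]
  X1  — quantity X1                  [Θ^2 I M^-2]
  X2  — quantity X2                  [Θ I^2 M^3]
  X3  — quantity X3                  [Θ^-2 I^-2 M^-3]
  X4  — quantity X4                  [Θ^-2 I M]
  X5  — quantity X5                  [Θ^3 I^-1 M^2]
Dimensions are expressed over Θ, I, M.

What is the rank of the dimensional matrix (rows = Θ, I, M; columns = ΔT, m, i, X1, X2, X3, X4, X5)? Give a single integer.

Write exponents as rows Θ,I,M / cols ΔT,m,i,X1,X2,X3,X4,X5:
  Θ: [ 1  0  0  2  1 -2 -2  3]
  I: [ 0  0  1  1  2 -2  1 -1]
  M: [ 0  1  0 -2  3 -3  1  2]
Row reduction gives pivot columns ΔT,m,i; rank = 3

3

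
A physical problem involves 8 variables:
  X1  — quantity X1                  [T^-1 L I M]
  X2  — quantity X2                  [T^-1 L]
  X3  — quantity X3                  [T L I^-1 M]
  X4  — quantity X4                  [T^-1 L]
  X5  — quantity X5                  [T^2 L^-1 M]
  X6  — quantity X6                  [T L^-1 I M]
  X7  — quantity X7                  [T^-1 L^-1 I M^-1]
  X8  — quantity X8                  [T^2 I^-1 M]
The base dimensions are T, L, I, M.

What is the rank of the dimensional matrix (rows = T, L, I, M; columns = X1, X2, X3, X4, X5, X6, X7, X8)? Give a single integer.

Dimensional matrix (T×L×I×M by X1×X2×X3×X4×X5×X6×X7×X8):
  T: [-1 -1  1 -1  2  1 -1  2]
  L: [ 1  1  1  1 -1 -1 -1  0]
  I: [ 1  0 -1  0  0  1  1 -1]
  M: [ 1  0  1  0  1  1 -1  1]
RREF → pivots at {X1,X2,X3} ⇒ r = 3

3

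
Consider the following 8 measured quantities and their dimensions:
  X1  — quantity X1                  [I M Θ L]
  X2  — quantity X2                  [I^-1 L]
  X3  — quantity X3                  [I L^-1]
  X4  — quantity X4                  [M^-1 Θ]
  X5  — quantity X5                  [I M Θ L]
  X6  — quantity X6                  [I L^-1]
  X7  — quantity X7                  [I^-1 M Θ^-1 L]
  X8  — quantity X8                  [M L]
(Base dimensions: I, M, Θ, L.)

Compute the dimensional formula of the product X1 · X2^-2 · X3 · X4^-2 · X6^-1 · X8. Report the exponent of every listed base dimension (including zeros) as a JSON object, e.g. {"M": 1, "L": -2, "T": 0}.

{"I": 3, "M": 4, "Θ": -1, "L": 0}

Dimensional matrix (I×M×Θ×L by X1×X2×X3×X4×X5×X6×X7×X8):
  I: [ 1 -1  1  0  1  1 -1  0]
  M: [ 1  0  0 -1  1  0  1  1]
  Θ: [ 1  0  0  1  1  0 -1  0]
  L: [ 1  1 -1  0  1 -1  1  1]
  [I]: (1)·1+(-2)·-1+(1)·1+(-2)·0+(-1)·1+(1)·0 = 3
  [M]: (1)·1+(-2)·0+(1)·0+(-2)·-1+(-1)·0+(1)·1 = 4
  [Θ]: (1)·1+(-2)·0+(1)·0+(-2)·1+(-1)·0+(1)·0 = -1
  [L]: (1)·1+(-2)·1+(1)·-1+(-2)·0+(-1)·-1+(1)·1 = 0
⇒ I^3 M^4 Θ^-1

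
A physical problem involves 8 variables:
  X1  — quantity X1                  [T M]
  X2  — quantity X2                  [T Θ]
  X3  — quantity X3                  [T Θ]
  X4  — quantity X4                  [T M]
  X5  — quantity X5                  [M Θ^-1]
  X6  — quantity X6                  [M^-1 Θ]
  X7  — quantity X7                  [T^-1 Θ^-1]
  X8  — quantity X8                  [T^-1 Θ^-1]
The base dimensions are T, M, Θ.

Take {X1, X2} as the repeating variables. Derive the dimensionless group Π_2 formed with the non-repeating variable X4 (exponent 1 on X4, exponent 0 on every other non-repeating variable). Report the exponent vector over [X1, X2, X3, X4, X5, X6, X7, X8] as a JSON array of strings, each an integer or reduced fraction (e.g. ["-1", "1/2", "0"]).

Dimensional matrix (T×M×Θ by X1×X2×X3×X4×X5×X6×X7×X8):
  T: [ 1  1  1  1  0  0 -1 -1]
  M: [ 1  0  0  1  1 -1  0  0]
  Θ: [ 0  1  1  0 -1  1 -1 -1]
Echelon form has 2 nonzero rows (pivots: X1,X2)
Repeat: X1,X2; free: X3,X4,X5,X6,X7,X8
RREF:
  r0: [   1    0    0    1    1   -1    0    0]
  r1: [   0    1    1    0   -1    1   -1   -1]
  r2: [   0    0    0    0    0    0    0    0]
Fix exponent of X4 at 1, X3 at 0, X5 at 0, X6 at 0, X7 at 0, X8 at 0; solve each RREF row for its pivot's exponent:
  r0: exp(X1) + (1)·1 = 0 ⇒ exp(X1) = -1
  r1: exp(X2) + (0)·1 = 0 ⇒ exp(X2) = 0
Π_2 = X1^-1 · X4

["-1", "0", "0", "1", "0", "0", "0", "0"]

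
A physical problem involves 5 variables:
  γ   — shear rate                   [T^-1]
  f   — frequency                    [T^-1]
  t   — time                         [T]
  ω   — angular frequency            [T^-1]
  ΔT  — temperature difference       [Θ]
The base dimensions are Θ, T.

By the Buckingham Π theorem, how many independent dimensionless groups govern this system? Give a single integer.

3

Dimensional matrix (Θ×T by γ×f×t×ω×ΔT):
  Θ: [ 0  0  0  0  1]
  T: [-1 -1  1 -1  0]
Row reduction gives pivot columns γ,ΔT; rank = 2
n=5, r=2 ⇒ 3 dimensionless groups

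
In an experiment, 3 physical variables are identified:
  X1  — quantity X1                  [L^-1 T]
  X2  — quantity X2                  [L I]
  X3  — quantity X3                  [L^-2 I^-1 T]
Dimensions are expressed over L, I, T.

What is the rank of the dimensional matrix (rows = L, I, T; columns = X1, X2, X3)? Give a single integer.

Write exponents as rows L,I,T / cols X1,X2,X3:
  L: [-1  1 -2]
  I: [ 0  1 -1]
  T: [ 1  0  1]
Row reduction gives pivot columns X1,X2; rank = 2

2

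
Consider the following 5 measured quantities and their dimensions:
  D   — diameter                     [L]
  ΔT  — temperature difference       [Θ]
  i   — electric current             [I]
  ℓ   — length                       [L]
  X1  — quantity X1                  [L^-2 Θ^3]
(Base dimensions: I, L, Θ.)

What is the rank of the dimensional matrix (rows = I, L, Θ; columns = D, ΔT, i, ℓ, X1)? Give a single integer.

Dimensional matrix (I×L×Θ by D×ΔT×i×ℓ×X1):
  I: [ 0  0  1  0  0]
  L: [ 1  0  0  1 -2]
  Θ: [ 0  1  0  0  3]
Echelon form has 3 nonzero rows (pivots: D,ΔT,i)

3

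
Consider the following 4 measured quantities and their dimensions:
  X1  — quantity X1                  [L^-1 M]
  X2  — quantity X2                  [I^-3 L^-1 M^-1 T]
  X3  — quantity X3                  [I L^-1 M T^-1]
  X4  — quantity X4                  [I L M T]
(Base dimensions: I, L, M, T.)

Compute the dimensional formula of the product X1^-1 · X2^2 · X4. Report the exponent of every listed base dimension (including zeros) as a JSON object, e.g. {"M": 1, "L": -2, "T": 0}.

Exponent matrix [I,L,M,T] × [X1,X2,X3,X4]:
  I: [ 0 -3  1  1]
  L: [-1 -1 -1  1]
  M: [ 1 -1  1  1]
  T: [ 0  1 -1  1]
  [I]: (-1)·0+(2)·-3+(1)·1 = -5
  [L]: (-1)·-1+(2)·-1+(1)·1 = 0
  [M]: (-1)·1+(2)·-1+(1)·1 = -2
  [T]: (-1)·0+(2)·1+(1)·1 = 3
⇒ I^-5 M^-2 T^3

{"I": -5, "L": 0, "M": -2, "T": 3}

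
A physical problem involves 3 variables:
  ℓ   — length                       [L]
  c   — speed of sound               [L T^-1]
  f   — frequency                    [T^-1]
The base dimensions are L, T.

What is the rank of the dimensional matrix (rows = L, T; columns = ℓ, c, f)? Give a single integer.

Dimensional matrix (L×T by ℓ×c×f):
  L: [ 1  1  0]
  T: [ 0 -1 -1]
Echelon form has 2 nonzero rows (pivots: ℓ,c)

2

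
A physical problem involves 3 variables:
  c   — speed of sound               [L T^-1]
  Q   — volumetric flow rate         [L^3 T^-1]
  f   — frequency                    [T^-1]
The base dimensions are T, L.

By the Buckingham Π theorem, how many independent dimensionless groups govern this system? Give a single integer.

1

Dimensional matrix (T×L by c×Q×f):
  T: [-1 -1 -1]
  L: [ 1  3  0]
Echelon form has 2 nonzero rows (pivots: c,Q)
3 vars − rank 2 = 1 Π group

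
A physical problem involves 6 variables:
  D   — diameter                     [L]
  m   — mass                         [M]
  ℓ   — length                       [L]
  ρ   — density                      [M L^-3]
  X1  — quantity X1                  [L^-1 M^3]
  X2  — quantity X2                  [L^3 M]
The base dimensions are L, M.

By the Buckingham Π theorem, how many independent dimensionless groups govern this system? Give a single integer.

Exponent matrix [L,M] × [D,m,ℓ,ρ,X1,X2]:
  L: [ 1  0  1 -3 -1  3]
  M: [ 0  1  0  1  3  1]
Row reduction gives pivot columns D,m; rank = 2
n=6, r=2 ⇒ 4 dimensionless groups

4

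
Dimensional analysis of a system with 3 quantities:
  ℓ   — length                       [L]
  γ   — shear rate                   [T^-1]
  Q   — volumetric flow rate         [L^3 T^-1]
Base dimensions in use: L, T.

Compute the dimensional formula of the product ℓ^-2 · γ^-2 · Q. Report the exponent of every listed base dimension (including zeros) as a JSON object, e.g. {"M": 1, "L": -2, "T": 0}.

{"L": 1, "T": 1}

Exponent matrix [L,T] × [ℓ,γ,Q]:
  L: [ 1  0  3]
  T: [ 0 -1 -1]
  [L]: (-2)·1+(-2)·0+(1)·3 = 1
  [T]: (-2)·0+(-2)·-1+(1)·-1 = 1
⇒ L T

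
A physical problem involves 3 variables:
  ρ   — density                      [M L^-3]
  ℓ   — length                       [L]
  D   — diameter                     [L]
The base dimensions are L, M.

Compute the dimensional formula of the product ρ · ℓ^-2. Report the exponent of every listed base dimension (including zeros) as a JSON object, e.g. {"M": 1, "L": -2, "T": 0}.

{"L": -5, "M": 1}

Write exponents as rows L,M / cols ρ,ℓ,D:
  L: [-3  1  1]
  M: [ 1  0  0]
  [L]: (1)·-3+(-2)·1 = -5
  [M]: (1)·1+(-2)·0 = 1
⇒ L^-5 M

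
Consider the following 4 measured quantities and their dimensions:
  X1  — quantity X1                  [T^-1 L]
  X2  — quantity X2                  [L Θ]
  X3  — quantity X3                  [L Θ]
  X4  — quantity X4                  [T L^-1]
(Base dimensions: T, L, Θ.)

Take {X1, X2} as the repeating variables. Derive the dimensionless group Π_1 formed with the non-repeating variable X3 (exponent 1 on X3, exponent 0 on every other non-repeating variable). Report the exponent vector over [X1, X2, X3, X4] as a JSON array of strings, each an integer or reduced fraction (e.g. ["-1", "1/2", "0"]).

["0", "-1", "1", "0"]

Dimensional matrix (T×L×Θ by X1×X2×X3×X4):
  T: [-1  0  0  1]
  L: [ 1  1  1 -1]
  Θ: [ 0  1  1  0]
Echelon form has 2 nonzero rows (pivots: X1,X2)
Pivot set = {X1,X2}, free = {X3,X4}
RREF:
  r0: [   1    0    0   -1]
  r1: [   0    1    1    0]
  r2: [   0    0    0    0]
Fix exponent of X3 at 1, X4 at 0; solve each RREF row for its pivot's exponent:
  r0: exp(X1) + (0)·1 = 0 ⇒ exp(X1) = 0
  r1: exp(X2) + (1)·1 = 0 ⇒ exp(X2) = -1
Π_1 = X2^-1 · X3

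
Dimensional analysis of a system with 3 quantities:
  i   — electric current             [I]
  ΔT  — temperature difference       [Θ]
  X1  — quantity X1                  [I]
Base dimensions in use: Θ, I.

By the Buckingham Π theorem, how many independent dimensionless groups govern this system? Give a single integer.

Dimensional matrix (Θ×I by i×ΔT×X1):
  Θ: [ 0  1  0]
  I: [ 1  0  1]
Echelon form has 2 nonzero rows (pivots: i,ΔT)
3 vars − rank 2 = 1 Π group

1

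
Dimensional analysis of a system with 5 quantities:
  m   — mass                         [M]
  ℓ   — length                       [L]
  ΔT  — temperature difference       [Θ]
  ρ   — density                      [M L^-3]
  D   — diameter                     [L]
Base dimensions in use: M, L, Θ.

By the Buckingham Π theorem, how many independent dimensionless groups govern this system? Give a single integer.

2

Exponent matrix [M,L,Θ] × [m,ℓ,ΔT,ρ,D]:
  M: [ 1  0  0  1  0]
  L: [ 0  1  0 -3  1]
  Θ: [ 0  0  1  0  0]
Row reduction gives pivot columns m,ℓ,ΔT; rank = 3
Π count = n − r = 5 − 3 = 2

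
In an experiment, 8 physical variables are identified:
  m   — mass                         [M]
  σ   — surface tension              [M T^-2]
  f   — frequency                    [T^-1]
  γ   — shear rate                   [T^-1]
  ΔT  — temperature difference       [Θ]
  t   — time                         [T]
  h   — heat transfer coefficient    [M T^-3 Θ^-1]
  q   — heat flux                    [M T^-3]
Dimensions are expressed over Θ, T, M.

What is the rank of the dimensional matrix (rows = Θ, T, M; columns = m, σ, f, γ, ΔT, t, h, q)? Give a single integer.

Exponent matrix [Θ,T,M] × [m,σ,f,γ,ΔT,t,h,q]:
  Θ: [ 0  0  0  0  1  0 -1  0]
  T: [ 0 -2 -1 -1  0  1 -3 -3]
  M: [ 1  1  0  0  0  0  1  1]
RREF → pivots at {m,σ,ΔT} ⇒ r = 3

3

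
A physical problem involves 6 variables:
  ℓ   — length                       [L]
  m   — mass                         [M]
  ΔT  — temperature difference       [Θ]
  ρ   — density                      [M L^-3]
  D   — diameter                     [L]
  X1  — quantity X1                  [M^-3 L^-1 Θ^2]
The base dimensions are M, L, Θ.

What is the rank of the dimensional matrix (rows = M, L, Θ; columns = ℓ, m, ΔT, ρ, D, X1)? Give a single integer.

Dimensional matrix (M×L×Θ by ℓ×m×ΔT×ρ×D×X1):
  M: [ 0  1  0  1  0 -3]
  L: [ 1  0  0 -3  1 -1]
  Θ: [ 0  0  1  0  0  2]
Row reduction gives pivot columns ℓ,m,ΔT; rank = 3

3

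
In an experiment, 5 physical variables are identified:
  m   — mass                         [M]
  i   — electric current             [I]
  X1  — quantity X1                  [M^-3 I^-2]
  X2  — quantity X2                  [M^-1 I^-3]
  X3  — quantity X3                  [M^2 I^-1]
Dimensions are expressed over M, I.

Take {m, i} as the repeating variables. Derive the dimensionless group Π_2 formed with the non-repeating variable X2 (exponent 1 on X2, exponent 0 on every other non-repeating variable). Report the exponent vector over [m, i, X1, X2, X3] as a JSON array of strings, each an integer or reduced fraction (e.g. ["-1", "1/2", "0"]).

["1", "3", "0", "1", "0"]

Write exponents as rows M,I / cols m,i,X1,X2,X3:
  M: [ 1  0 -3 -1  2]
  I: [ 0  1 -2 -3 -1]
RREF → pivots at {m,i} ⇒ r = 2
Pivot set = {m,i}, free = {X1,X2,X3}
RREF:
  r0: [   1    0   -3   -1    2]
  r1: [   0    1   -2   -3   -1]
Fix exponent of X2 at 1, X1 at 0, X3 at 0; solve each RREF row for its pivot's exponent:
  r0: exp(m) + (-1)·1 = 0 ⇒ exp(m) = 1
  r1: exp(i) + (-3)·1 = 0 ⇒ exp(i) = 3
Π_2 = m · i^3 · X2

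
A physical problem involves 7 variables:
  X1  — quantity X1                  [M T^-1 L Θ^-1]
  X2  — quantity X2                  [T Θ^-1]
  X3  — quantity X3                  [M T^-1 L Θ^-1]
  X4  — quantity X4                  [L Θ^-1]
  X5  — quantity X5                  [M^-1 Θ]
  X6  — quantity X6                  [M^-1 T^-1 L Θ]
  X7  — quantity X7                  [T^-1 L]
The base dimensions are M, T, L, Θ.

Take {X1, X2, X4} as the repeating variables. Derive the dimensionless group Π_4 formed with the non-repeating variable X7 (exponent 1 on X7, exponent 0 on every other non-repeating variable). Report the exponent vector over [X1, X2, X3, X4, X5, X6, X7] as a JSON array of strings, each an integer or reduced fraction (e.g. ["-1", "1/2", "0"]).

["0", "1", "0", "-1", "0", "0", "1"]

Dimensional matrix (M×T×L×Θ by X1×X2×X3×X4×X5×X6×X7):
  M: [ 1  0  1  0 -1 -1  0]
  T: [-1  1 -1  0  0 -1 -1]
  L: [ 1  0  1  1  0  1  1]
  Θ: [-1 -1 -1 -1  1  1  0]
Row reduction gives pivot columns X1,X2,X4; rank = 3
Repeat: X1,X2,X4; free: X3,X5,X6,X7
RREF:
  r0: [   1    0    1    0   -1   -1    0]
  r1: [   0    1    0    0   -1   -2   -1]
  r2: [   0    0    0    1    1    2    1]
  r3: [   0    0    0    0    0    0    0]
Fix exponent of X7 at 1, X3 at 0, X5 at 0, X6 at 0; solve each RREF row for its pivot's exponent:
  r0: exp(X1) + (0)·1 = 0 ⇒ exp(X1) = 0
  r1: exp(X2) + (-1)·1 = 0 ⇒ exp(X2) = 1
  r2: exp(X4) + (1)·1 = 0 ⇒ exp(X4) = -1
Π_4 = X2 · X4^-1 · X7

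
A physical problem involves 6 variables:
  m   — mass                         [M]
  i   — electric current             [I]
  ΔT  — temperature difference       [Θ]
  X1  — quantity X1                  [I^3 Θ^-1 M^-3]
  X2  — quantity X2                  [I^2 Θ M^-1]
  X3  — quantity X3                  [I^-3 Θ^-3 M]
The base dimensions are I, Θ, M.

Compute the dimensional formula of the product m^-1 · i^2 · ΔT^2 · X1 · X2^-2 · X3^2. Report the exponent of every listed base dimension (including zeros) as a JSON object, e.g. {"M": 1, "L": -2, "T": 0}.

{"I": -5, "Θ": -7, "M": 0}

Write exponents as rows I,Θ,M / cols m,i,ΔT,X1,X2,X3:
  I: [ 0  1  0  3  2 -3]
  Θ: [ 0  0  1 -1  1 -3]
  M: [ 1  0  0 -3 -1  1]
  [I]: (-1)·0+(2)·1+(2)·0+(1)·3+(-2)·2+(2)·-3 = -5
  [Θ]: (-1)·0+(2)·0+(2)·1+(1)·-1+(-2)·1+(2)·-3 = -7
  [M]: (-1)·1+(2)·0+(2)·0+(1)·-3+(-2)·-1+(2)·1 = 0
⇒ I^-5 Θ^-7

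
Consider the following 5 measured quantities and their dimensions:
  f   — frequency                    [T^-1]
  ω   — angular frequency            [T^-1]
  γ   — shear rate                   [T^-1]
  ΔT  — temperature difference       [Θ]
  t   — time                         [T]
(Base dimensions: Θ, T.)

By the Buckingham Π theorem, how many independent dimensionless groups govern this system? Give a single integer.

Write exponents as rows Θ,T / cols f,ω,γ,ΔT,t:
  Θ: [ 0  0  0  1  0]
  T: [-1 -1 -1  0  1]
Echelon form has 2 nonzero rows (pivots: f,ΔT)
n=5, r=2 ⇒ 3 dimensionless groups

3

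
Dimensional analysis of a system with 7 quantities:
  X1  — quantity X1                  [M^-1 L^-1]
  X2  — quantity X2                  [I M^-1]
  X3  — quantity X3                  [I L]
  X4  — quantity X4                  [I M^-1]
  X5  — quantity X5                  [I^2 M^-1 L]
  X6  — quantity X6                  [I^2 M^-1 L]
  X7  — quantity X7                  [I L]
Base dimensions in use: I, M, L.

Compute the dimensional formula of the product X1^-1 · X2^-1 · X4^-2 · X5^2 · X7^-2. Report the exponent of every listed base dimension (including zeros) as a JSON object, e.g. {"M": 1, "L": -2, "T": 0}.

Dimensional matrix (I×M×L by X1×X2×X3×X4×X5×X6×X7):
  I: [ 0  1  1  1  2  2  1]
  M: [-1 -1  0 -1 -1 -1  0]
  L: [-1  0  1  0  1  1  1]
  [I]: (-1)·0+(-1)·1+(-2)·1+(2)·2+(-2)·1 = -1
  [M]: (-1)·-1+(-1)·-1+(-2)·-1+(2)·-1+(-2)·0 = 2
  [L]: (-1)·-1+(-1)·0+(-2)·0+(2)·1+(-2)·1 = 1
⇒ I^-1 M^2 L

{"I": -1, "M": 2, "L": 1}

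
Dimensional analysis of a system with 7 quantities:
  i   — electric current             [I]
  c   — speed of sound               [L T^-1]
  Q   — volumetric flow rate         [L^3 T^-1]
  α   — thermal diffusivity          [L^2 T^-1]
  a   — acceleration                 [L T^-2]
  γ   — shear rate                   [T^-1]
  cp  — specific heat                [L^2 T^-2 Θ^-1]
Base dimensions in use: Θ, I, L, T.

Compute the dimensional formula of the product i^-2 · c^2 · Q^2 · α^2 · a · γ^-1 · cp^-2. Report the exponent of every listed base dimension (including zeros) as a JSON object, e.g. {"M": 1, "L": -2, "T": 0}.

Exponent matrix [Θ,I,L,T] × [i,c,Q,α,a,γ,cp]:
  Θ: [ 0  0  0  0  0  0 -1]
  I: [ 1  0  0  0  0  0  0]
  L: [ 0  1  3  2  1  0  2]
  T: [ 0 -1 -1 -1 -2 -1 -2]
  [Θ]: (-2)·0+(2)·0+(2)·0+(2)·0+(1)·0+(-1)·0+(-2)·-1 = 2
  [I]: (-2)·1+(2)·0+(2)·0+(2)·0+(1)·0+(-1)·0+(-2)·0 = -2
  [L]: (-2)·0+(2)·1+(2)·3+(2)·2+(1)·1+(-1)·0+(-2)·2 = 9
  [T]: (-2)·0+(2)·-1+(2)·-1+(2)·-1+(1)·-2+(-1)·-1+(-2)·-2 = -3
⇒ Θ^2 I^-2 L^9 T^-3

{"Θ": 2, "I": -2, "L": 9, "T": -3}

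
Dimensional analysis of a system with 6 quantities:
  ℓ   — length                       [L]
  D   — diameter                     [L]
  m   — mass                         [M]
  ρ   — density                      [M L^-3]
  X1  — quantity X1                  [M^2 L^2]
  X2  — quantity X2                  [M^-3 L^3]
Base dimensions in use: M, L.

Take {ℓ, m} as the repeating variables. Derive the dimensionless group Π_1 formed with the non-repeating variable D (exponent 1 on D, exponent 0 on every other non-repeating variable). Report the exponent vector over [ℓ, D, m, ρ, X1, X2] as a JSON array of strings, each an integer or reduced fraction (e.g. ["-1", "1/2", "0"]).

["-1", "1", "0", "0", "0", "0"]

Dimensional matrix (M×L by ℓ×D×m×ρ×X1×X2):
  M: [ 0  0  1  1  2 -3]
  L: [ 1  1  0 -3  2  3]
RREF → pivots at {ℓ,m} ⇒ r = 2
Pivot set = {ℓ,m}, free = {D,ρ,X1,X2}
RREF:
  r0: [   1    1    0   -3    2    3]
  r1: [   0    0    1    1    2   -3]
Fix exponent of D at 1, ρ at 0, X1 at 0, X2 at 0; solve each RREF row for its pivot's exponent:
  r0: exp(ℓ) + (1)·1 = 0 ⇒ exp(ℓ) = -1
  r1: exp(m) + (0)·1 = 0 ⇒ exp(m) = 0
Π_1 = ℓ^-1 · D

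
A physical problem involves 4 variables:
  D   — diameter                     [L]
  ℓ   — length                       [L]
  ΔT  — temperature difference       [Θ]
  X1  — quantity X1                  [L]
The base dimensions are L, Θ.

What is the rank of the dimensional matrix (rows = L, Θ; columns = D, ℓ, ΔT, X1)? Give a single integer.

2

Dimensional matrix (L×Θ by D×ℓ×ΔT×X1):
  L: [ 1  1  0  1]
  Θ: [ 0  0  1  0]
RREF → pivots at {D,ΔT} ⇒ r = 2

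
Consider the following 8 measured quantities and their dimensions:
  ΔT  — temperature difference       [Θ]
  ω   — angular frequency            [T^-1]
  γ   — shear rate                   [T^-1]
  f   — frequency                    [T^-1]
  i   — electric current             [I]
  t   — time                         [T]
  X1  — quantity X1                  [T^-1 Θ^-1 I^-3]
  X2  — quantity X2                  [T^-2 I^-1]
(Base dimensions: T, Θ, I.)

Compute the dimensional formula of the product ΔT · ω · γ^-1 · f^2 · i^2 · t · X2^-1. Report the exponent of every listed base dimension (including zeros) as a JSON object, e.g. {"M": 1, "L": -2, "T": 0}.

{"T": 1, "Θ": 1, "I": 3}

Dimensional matrix (T×Θ×I by ΔT×ω×γ×f×i×t×X1×X2):
  T: [ 0 -1 -1 -1  0  1 -1 -2]
  Θ: [ 1  0  0  0  0  0 -1  0]
  I: [ 0  0  0  0  1  0 -3 -1]
  [T]: (1)·0+(1)·-1+(-1)·-1+(2)·-1+(2)·0+(1)·1+(-1)·-2 = 1
  [Θ]: (1)·1+(1)·0+(-1)·0+(2)·0+(2)·0+(1)·0+(-1)·0 = 1
  [I]: (1)·0+(1)·0+(-1)·0+(2)·0+(2)·1+(1)·0+(-1)·-1 = 3
⇒ T Θ I^3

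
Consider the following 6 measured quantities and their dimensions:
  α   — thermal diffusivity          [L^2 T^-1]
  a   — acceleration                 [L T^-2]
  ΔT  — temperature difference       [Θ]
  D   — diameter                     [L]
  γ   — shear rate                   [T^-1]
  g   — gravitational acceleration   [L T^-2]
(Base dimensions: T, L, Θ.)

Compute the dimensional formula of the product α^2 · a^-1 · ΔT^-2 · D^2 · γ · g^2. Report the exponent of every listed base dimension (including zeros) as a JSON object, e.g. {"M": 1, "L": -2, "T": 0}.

{"T": -5, "L": 7, "Θ": -2}

Write exponents as rows T,L,Θ / cols α,a,ΔT,D,γ,g:
  T: [-1 -2  0  0 -1 -2]
  L: [ 2  1  0  1  0  1]
  Θ: [ 0  0  1  0  0  0]
  [T]: (2)·-1+(-1)·-2+(-2)·0+(2)·0+(1)·-1+(2)·-2 = -5
  [L]: (2)·2+(-1)·1+(-2)·0+(2)·1+(1)·0+(2)·1 = 7
  [Θ]: (2)·0+(-1)·0+(-2)·1+(2)·0+(1)·0+(2)·0 = -2
⇒ T^-5 L^7 Θ^-2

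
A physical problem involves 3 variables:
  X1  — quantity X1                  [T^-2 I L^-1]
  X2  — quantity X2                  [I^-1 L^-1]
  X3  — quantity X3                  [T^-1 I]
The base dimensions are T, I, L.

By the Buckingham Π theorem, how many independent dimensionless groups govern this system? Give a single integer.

1

Exponent matrix [T,I,L] × [X1,X2,X3]:
  T: [-2  0 -1]
  I: [ 1 -1  1]
  L: [-1 -1  0]
Echelon form has 2 nonzero rows (pivots: X1,X2)
Π count = n − r = 3 − 2 = 1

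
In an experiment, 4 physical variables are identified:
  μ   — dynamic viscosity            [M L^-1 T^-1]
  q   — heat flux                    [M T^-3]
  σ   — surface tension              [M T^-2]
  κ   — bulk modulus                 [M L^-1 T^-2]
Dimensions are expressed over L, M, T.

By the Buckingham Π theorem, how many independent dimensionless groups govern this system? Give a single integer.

Exponent matrix [L,M,T] × [μ,q,σ,κ]:
  L: [-1  0  0 -1]
  M: [ 1  1  1  1]
  T: [-1 -3 -2 -2]
Echelon form has 3 nonzero rows (pivots: μ,q,σ)
Π count = n − r = 4 − 3 = 1

1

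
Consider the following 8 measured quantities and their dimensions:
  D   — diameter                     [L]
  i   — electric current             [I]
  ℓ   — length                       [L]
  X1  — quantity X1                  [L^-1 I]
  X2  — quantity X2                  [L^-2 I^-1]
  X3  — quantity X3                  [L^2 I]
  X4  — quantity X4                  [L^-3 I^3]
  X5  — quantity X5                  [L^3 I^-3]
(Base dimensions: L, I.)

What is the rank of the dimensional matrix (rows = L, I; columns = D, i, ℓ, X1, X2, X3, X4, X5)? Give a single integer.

Dimensional matrix (L×I by D×i×ℓ×X1×X2×X3×X4×X5):
  L: [ 1  0  1 -1 -2  2 -3  3]
  I: [ 0  1  0  1 -1  1  3 -3]
Echelon form has 2 nonzero rows (pivots: D,i)

2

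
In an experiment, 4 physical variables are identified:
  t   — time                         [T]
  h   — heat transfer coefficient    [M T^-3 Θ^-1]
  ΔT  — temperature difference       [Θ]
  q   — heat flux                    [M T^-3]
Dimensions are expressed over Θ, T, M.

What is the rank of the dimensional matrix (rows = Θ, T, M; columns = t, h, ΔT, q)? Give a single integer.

3

Exponent matrix [Θ,T,M] × [t,h,ΔT,q]:
  Θ: [ 0 -1  1  0]
  T: [ 1 -3  0 -3]
  M: [ 0  1  0  1]
Row reduction gives pivot columns t,h,ΔT; rank = 3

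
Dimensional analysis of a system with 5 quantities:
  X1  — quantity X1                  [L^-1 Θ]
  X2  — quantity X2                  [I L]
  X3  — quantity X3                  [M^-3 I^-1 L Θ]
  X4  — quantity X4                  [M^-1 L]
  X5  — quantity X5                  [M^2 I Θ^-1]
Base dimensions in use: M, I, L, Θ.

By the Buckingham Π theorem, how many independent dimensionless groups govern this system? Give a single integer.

2

Write exponents as rows M,I,L,Θ / cols X1,X2,X3,X4,X5:
  M: [ 0  0 -3 -1  2]
  I: [ 0  1 -1  0  1]
  L: [-1  1  1  1  0]
  Θ: [ 1  0  1  0 -1]
Row reduction gives pivot columns X1,X2,X3; rank = 3
Π count = n − r = 5 − 3 = 2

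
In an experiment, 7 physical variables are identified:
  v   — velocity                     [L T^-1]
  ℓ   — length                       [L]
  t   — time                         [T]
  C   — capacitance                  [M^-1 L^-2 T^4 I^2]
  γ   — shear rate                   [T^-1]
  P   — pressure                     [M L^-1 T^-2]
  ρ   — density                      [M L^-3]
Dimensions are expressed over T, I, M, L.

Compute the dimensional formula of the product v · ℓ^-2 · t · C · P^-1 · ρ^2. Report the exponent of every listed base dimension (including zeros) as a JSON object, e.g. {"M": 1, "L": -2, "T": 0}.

Write exponents as rows T,I,M,L / cols v,ℓ,t,C,γ,P,ρ:
  T: [-1  0  1  4 -1 -2  0]
  I: [ 0  0  0  2  0  0  0]
  M: [ 0  0  0 -1  0  1  1]
  L: [ 1  1  0 -2  0 -1 -3]
  [T]: (1)·-1+(-2)·0+(1)·1+(1)·4+(-1)·-2+(2)·0 = 6
  [I]: (1)·0+(-2)·0+(1)·0+(1)·2+(-1)·0+(2)·0 = 2
  [M]: (1)·0+(-2)·0+(1)·0+(1)·-1+(-1)·1+(2)·1 = 0
  [L]: (1)·1+(-2)·1+(1)·0+(1)·-2+(-1)·-1+(2)·-3 = -8
⇒ T^6 I^2 L^-8

{"T": 6, "I": 2, "M": 0, "L": -8}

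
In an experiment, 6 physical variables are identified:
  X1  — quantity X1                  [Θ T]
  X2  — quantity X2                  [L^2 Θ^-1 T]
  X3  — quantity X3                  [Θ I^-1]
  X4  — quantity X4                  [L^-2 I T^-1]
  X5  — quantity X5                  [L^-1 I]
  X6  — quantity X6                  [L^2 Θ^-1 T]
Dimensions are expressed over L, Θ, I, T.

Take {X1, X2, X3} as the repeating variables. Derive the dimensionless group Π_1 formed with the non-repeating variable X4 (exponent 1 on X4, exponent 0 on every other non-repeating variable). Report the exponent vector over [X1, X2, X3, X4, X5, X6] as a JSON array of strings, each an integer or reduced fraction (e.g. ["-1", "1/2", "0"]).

["0", "1", "1", "1", "0", "0"]

Exponent matrix [L,Θ,I,T] × [X1,X2,X3,X4,X5,X6]:
  L: [ 0  2  0 -2 -1  2]
  Θ: [ 1 -1  1  0  0 -1]
  I: [ 0  0 -1  1  1  0]
  T: [ 1  1  0 -1  0  1]
Row reduction gives pivot columns X1,X2,X3; rank = 3
Pivot set = {X1,X2,X3}, free = {X4,X5,X6}
RREF:
  r0: [   1    0    0    0  1/2    0]
  r1: [   0    1    0   -1 -1/2    1]
  r2: [   0    0    1   -1   -1    0]
  r3: [   0    0    0    0    0    0]
Fix exponent of X4 at 1, X5 at 0, X6 at 0; solve each RREF row for its pivot's exponent:
  r0: exp(X1) + (0)·1 = 0 ⇒ exp(X1) = 0
  r1: exp(X2) + (-1)·1 = 0 ⇒ exp(X2) = 1
  r2: exp(X3) + (-1)·1 = 0 ⇒ exp(X3) = 1
Π_1 = X2 · X3 · X4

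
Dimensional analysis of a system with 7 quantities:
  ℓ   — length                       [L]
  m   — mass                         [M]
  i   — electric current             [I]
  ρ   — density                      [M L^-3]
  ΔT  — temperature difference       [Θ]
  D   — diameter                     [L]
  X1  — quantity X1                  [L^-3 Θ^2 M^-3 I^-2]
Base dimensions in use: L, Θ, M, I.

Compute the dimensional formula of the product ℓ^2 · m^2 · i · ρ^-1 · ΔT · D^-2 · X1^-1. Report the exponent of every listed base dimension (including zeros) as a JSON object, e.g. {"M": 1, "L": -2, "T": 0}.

{"L": 6, "Θ": -1, "M": 4, "I": 3}

Write exponents as rows L,Θ,M,I / cols ℓ,m,i,ρ,ΔT,D,X1:
  L: [ 1  0  0 -3  0  1 -3]
  Θ: [ 0  0  0  0  1  0  2]
  M: [ 0  1  0  1  0  0 -3]
  I: [ 0  0  1  0  0  0 -2]
  [L]: (2)·1+(2)·0+(1)·0+(-1)·-3+(1)·0+(-2)·1+(-1)·-3 = 6
  [Θ]: (2)·0+(2)·0+(1)·0+(-1)·0+(1)·1+(-2)·0+(-1)·2 = -1
  [M]: (2)·0+(2)·1+(1)·0+(-1)·1+(1)·0+(-2)·0+(-1)·-3 = 4
  [I]: (2)·0+(2)·0+(1)·1+(-1)·0+(1)·0+(-2)·0+(-1)·-2 = 3
⇒ L^6 Θ^-1 M^4 I^3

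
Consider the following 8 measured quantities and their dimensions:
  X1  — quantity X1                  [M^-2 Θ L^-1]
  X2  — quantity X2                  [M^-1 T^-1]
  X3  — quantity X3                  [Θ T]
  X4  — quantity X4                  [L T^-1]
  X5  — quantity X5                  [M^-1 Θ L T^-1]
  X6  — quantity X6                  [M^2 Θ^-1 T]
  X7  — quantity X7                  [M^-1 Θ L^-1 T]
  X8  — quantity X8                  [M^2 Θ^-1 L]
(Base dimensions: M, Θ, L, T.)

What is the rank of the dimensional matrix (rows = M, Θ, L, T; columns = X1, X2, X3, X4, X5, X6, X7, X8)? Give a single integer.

3

Exponent matrix [M,Θ,L,T] × [X1,X2,X3,X4,X5,X6,X7,X8]:
  M: [-2 -1  0  0 -1  2 -1  2]
  Θ: [ 1  0  1  0  1 -1  1 -1]
  L: [-1  0  0  1  1  0 -1  1]
  T: [ 0 -1  1 -1 -1  1  1  0]
Echelon form has 3 nonzero rows (pivots: X1,X2,X3)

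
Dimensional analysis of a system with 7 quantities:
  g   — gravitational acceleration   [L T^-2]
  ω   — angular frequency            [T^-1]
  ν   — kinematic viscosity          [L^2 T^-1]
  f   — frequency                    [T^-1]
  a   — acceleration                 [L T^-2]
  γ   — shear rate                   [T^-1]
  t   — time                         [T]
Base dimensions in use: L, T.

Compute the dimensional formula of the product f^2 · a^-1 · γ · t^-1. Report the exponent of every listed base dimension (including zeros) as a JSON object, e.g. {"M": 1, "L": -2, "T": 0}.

{"L": -1, "T": -2}

Exponent matrix [L,T] × [g,ω,ν,f,a,γ,t]:
  L: [ 1  0  2  0  1  0  0]
  T: [-2 -1 -1 -1 -2 -1  1]
  [L]: (2)·0+(-1)·1+(1)·0+(-1)·0 = -1
  [T]: (2)·-1+(-1)·-2+(1)·-1+(-1)·1 = -2
⇒ L^-1 T^-2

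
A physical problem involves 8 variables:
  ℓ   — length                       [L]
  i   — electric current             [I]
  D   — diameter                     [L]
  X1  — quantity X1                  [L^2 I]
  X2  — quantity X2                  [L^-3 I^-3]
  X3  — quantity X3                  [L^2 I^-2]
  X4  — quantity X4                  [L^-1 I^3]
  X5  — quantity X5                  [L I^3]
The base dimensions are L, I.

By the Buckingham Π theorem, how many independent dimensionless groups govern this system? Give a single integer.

6

Dimensional matrix (L×I by ℓ×i×D×X1×X2×X3×X4×X5):
  L: [ 1  0  1  2 -3  2 -1  1]
  I: [ 0  1  0  1 -3 -2  3  3]
Row reduction gives pivot columns ℓ,i; rank = 2
n=8, r=2 ⇒ 6 dimensionless groups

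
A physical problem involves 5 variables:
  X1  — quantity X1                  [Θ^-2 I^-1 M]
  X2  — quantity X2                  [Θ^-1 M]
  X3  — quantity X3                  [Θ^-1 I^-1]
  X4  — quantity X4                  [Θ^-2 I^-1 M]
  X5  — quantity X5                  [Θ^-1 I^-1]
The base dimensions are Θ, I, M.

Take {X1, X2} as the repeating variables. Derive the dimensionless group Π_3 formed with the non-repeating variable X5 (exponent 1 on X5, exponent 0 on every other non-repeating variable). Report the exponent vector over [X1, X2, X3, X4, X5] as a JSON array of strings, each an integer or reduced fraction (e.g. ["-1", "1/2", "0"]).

["-1", "1", "0", "0", "1"]

Exponent matrix [Θ,I,M] × [X1,X2,X3,X4,X5]:
  Θ: [-2 -1 -1 -2 -1]
  I: [-1  0 -1 -1 -1]
  M: [ 1  1  0  1  0]
Echelon form has 2 nonzero rows (pivots: X1,X2)
Repeat: X1,X2; free: X3,X4,X5
RREF:
  r0: [   1    0    1    1    1]
  r1: [   0    1   -1    0   -1]
  r2: [   0    0    0    0    0]
Fix exponent of X5 at 1, X3 at 0, X4 at 0; solve each RREF row for its pivot's exponent:
  r0: exp(X1) + (1)·1 = 0 ⇒ exp(X1) = -1
  r1: exp(X2) + (-1)·1 = 0 ⇒ exp(X2) = 1
Π_3 = X1^-1 · X2 · X5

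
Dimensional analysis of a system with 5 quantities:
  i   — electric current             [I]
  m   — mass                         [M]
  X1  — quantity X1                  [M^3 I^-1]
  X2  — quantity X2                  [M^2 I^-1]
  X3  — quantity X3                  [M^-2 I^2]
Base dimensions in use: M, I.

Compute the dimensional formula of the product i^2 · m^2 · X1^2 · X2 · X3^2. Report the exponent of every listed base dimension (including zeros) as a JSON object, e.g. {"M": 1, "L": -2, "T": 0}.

{"M": 6, "I": 3}

Exponent matrix [M,I] × [i,m,X1,X2,X3]:
  M: [ 0  1  3  2 -2]
  I: [ 1  0 -1 -1  2]
  [M]: (2)·0+(2)·1+(2)·3+(1)·2+(2)·-2 = 6
  [I]: (2)·1+(2)·0+(2)·-1+(1)·-1+(2)·2 = 3
⇒ M^6 I^3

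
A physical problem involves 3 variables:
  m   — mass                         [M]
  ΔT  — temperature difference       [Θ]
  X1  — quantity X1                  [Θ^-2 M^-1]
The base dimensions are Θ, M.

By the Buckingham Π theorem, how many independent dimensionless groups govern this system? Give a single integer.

Exponent matrix [Θ,M] × [m,ΔT,X1]:
  Θ: [ 0  1 -2]
  M: [ 1  0 -1]
Row reduction gives pivot columns m,ΔT; rank = 2
n=3, r=2 ⇒ 1 dimensionless group

1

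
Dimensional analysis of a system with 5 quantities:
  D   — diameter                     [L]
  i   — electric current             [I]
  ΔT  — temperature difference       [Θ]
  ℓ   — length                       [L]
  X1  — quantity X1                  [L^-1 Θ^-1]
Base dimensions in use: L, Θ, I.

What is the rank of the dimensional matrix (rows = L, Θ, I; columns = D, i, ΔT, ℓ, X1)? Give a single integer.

Exponent matrix [L,Θ,I] × [D,i,ΔT,ℓ,X1]:
  L: [ 1  0  0  1 -1]
  Θ: [ 0  0  1  0 -1]
  I: [ 0  1  0  0  0]
Echelon form has 3 nonzero rows (pivots: D,i,ΔT)

3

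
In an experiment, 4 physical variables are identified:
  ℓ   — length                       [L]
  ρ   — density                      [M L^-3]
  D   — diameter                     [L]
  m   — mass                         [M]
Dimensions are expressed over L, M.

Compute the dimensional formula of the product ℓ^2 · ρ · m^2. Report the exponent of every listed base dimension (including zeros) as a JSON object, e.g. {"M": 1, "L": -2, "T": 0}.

{"L": -1, "M": 3}

Dimensional matrix (L×M by ℓ×ρ×D×m):
  L: [ 1 -3  1  0]
  M: [ 0  1  0  1]
  [L]: (2)·1+(1)·-3+(2)·0 = -1
  [M]: (2)·0+(1)·1+(2)·1 = 3
⇒ L^-1 M^3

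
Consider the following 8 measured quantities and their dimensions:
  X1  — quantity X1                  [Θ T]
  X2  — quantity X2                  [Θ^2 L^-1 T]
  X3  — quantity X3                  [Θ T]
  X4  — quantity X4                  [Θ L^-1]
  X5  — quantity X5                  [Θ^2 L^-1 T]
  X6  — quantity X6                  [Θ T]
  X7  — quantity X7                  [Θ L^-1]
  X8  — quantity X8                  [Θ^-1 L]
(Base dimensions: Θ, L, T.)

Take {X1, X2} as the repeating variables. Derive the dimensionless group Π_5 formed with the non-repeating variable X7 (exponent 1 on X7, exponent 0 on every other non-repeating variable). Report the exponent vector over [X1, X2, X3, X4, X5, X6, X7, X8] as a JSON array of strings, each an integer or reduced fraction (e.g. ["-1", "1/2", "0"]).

["1", "-1", "0", "0", "0", "0", "1", "0"]

Write exponents as rows Θ,L,T / cols X1,X2,X3,X4,X5,X6,X7,X8:
  Θ: [ 1  2  1  1  2  1  1 -1]
  L: [ 0 -1  0 -1 -1  0 -1  1]
  T: [ 1  1  1  0  1  1  0  0]
Echelon form has 2 nonzero rows (pivots: X1,X2)
Pivot set = {X1,X2}, free = {X3,X4,X5,X6,X7,X8}
RREF:
  r0: [   1    0    1   -1    0    1   -1    1]
  r1: [   0    1    0    1    1    0    1   -1]
  r2: [   0    0    0    0    0    0    0    0]
Fix exponent of X7 at 1, X3 at 0, X4 at 0, X5 at 0, X6 at 0, X8 at 0; solve each RREF row for its pivot's exponent:
  r0: exp(X1) + (-1)·1 = 0 ⇒ exp(X1) = 1
  r1: exp(X2) + (1)·1 = 0 ⇒ exp(X2) = -1
Π_5 = X1 · X2^-1 · X7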